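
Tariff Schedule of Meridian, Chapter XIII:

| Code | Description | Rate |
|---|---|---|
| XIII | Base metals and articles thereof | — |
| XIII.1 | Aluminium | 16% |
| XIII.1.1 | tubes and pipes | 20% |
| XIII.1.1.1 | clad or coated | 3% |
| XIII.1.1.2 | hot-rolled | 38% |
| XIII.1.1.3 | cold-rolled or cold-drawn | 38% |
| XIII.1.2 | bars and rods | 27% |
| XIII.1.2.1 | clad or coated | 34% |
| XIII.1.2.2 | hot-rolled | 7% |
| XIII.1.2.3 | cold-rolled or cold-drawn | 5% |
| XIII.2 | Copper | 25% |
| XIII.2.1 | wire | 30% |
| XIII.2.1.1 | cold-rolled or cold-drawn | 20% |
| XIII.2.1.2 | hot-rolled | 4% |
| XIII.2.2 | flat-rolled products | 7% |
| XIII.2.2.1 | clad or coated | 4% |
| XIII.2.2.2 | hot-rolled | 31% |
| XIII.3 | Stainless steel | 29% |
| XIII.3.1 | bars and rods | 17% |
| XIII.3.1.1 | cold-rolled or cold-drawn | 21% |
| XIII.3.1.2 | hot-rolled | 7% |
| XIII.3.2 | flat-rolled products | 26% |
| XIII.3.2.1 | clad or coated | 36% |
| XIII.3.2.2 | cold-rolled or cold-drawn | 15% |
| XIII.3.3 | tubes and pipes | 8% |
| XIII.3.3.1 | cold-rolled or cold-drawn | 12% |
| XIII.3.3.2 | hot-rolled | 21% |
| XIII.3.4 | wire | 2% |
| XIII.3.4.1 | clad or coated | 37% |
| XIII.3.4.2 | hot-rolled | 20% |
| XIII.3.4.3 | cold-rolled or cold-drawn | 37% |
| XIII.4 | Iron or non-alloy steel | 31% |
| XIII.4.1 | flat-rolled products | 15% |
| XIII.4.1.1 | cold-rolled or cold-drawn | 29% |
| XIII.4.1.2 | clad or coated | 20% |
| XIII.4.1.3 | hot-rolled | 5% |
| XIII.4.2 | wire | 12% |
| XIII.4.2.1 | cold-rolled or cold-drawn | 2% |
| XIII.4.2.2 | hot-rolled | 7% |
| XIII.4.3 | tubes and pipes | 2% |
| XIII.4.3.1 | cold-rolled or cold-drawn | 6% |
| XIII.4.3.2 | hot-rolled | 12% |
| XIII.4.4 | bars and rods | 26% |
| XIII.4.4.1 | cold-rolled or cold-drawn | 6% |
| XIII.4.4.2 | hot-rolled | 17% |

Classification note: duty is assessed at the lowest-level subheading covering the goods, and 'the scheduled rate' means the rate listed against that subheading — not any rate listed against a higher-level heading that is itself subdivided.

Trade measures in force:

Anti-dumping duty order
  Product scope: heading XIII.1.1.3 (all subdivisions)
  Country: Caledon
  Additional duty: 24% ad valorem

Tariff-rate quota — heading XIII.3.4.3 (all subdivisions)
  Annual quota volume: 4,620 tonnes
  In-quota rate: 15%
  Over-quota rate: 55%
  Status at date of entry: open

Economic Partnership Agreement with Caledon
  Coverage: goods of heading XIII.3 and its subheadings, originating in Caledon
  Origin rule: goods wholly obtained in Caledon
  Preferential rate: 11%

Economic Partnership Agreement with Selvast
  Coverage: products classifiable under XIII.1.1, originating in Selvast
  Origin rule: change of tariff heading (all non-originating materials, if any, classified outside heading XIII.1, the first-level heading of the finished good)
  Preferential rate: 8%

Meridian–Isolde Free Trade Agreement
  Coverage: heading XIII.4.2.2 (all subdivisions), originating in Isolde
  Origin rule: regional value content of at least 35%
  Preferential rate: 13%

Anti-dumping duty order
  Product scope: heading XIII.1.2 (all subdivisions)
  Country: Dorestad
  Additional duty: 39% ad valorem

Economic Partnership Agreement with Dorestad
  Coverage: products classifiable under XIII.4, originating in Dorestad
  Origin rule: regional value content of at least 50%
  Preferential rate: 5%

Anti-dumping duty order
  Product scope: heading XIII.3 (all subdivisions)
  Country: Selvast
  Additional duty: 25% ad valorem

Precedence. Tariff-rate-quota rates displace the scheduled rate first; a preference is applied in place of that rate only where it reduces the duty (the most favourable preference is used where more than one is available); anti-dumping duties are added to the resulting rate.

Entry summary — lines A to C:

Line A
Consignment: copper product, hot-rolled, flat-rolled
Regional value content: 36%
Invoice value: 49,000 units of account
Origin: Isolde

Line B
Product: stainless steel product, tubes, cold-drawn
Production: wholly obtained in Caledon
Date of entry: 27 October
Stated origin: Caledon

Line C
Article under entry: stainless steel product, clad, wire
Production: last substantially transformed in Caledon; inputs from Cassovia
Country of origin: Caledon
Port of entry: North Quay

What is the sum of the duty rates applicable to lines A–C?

79%

Line A: copper → XIII.2; flat-rolled → XIII.2.2; hot-rolled → XIII.2.2.2. Scheduled 31%. Isolde agreement on XIII.4.2.2: XIII.2.2.2 not covered. → 31%.
Line B: stainless steel → XIII.3; tubes → XIII.3.3; cold-drawn → XIII.3.3.1. Scheduled 12%. Caledon agreement on XIII.3: wholly obtained → 11% available; preferential 11%. → 11%.
Line C: stainless steel → XIII.3; wire → XIII.3.4; clad → XIII.3.4.1. Scheduled 37%. Caledon agreement on XIII.3: not wholly obtained. → 37%.
Sum: 31% + 11% + 37% = 79%.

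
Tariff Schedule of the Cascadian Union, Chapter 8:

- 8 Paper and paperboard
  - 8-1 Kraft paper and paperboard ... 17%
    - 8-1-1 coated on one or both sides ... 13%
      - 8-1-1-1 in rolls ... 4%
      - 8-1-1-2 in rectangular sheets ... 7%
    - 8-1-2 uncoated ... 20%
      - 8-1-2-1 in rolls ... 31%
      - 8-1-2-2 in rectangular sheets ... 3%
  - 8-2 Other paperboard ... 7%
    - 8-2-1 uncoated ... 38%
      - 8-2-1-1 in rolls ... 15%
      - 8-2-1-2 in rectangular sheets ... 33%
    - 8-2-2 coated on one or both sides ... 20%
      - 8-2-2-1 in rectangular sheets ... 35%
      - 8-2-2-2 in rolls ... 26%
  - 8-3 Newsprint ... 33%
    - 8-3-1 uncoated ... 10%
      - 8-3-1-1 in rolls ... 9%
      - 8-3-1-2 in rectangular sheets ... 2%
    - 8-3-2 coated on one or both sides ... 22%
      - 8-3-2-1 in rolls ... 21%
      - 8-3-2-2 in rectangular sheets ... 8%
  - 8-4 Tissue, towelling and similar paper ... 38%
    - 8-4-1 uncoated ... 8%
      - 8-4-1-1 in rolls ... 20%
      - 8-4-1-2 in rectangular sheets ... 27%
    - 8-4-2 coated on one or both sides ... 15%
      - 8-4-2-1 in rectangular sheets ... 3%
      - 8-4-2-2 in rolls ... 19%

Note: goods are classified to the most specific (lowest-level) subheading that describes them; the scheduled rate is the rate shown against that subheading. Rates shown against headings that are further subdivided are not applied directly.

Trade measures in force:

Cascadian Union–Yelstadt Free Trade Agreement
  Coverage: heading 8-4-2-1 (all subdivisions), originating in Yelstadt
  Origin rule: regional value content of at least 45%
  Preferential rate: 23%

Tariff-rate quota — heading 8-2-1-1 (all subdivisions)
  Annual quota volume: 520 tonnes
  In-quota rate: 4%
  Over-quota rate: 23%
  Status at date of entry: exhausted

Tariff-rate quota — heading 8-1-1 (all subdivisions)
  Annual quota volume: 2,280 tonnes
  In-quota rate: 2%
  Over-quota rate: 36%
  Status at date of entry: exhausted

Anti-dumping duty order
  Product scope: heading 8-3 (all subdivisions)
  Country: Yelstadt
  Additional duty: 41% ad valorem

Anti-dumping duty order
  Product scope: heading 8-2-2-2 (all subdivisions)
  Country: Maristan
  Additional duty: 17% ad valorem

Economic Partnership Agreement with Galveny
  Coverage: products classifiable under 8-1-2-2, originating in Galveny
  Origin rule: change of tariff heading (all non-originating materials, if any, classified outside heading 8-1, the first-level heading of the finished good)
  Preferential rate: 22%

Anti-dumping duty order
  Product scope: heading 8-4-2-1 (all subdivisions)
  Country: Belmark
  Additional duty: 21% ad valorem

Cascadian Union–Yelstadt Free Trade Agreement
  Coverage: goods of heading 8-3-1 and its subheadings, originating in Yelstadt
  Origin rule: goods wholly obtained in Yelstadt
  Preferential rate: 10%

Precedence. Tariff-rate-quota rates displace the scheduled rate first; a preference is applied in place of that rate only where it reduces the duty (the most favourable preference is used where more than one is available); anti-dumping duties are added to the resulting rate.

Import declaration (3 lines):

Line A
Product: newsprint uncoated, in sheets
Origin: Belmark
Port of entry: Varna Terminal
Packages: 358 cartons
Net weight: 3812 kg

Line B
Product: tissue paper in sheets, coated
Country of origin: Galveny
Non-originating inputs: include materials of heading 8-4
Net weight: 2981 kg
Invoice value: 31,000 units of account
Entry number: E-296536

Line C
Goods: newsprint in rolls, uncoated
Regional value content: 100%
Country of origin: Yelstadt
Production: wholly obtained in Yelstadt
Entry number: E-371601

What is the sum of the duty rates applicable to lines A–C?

55%

Line A: newsprint → 8-3; uncoated → 8-3-1; in sheets → 8-3-1-2. Scheduled 2%. No special measure applies. → 2%.
Line B: tissue paper → 8-4; coated → 8-4-2; in sheets → 8-4-2-1. Scheduled 3%. Galveny agreement on 8-1-2-2: 8-4-2-1 not covered. → 3%.
Line C: newsprint → 8-3; uncoated → 8-3-1; in rolls → 8-3-1-1. Scheduled 9%. Yelstadt agreement on 8-4-2-1: 8-3-1-1 not covered; Yelstadt agreement on 8-3-1: wholly obtained → 10% available; preference 10% not lower than 9% → no reduction; anti-dumping (Yelstadt, 8-3): +41%; total 9% + 41% = 50%. → 50%.
Sum: 2% + 3% + 50% = 55%.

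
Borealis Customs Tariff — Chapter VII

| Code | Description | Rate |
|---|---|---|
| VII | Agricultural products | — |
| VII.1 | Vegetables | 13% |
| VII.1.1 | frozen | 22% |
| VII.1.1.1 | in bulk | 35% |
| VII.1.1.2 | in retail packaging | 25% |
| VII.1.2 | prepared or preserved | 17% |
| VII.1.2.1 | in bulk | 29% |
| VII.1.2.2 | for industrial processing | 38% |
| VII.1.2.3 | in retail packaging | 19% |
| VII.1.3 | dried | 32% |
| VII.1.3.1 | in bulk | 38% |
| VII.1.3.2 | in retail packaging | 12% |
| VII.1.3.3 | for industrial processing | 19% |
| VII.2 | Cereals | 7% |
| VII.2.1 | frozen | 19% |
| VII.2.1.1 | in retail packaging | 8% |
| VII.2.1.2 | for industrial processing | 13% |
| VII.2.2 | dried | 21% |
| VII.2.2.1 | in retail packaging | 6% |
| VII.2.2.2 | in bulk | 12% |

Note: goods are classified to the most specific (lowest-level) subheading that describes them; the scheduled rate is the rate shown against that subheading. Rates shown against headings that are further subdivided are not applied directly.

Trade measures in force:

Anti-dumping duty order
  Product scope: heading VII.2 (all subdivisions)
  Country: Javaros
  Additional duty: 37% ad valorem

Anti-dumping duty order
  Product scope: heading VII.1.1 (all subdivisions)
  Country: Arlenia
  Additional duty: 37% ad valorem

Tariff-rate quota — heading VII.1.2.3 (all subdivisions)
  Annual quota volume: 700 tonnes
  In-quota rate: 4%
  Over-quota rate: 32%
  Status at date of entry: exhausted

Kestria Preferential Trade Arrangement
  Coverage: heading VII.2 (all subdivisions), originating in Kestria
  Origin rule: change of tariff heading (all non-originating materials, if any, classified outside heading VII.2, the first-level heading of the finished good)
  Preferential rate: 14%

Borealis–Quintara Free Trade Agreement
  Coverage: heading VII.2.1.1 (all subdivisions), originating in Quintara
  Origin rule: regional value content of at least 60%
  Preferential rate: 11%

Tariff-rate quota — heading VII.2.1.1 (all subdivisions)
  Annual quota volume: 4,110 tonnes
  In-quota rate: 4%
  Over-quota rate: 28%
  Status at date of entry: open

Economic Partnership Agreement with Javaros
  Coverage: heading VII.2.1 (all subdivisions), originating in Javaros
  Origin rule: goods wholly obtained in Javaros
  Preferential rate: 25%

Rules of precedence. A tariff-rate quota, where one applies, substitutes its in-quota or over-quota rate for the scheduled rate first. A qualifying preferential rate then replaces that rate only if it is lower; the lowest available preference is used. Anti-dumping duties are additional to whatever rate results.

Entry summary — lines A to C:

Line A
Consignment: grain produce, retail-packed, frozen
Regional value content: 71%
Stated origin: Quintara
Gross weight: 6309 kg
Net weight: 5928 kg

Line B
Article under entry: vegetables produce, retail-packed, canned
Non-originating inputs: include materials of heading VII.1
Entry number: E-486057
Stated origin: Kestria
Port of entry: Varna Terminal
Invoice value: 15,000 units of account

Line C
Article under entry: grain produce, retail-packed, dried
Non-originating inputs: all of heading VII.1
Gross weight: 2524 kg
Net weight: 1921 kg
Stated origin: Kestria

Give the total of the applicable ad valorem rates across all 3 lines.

42%

Line A: grain → VII.2; frozen → VII.2.1; retail-packed → VII.2.1.1. Scheduled 8%. quota on VII.2.1.1 open → in-quota 4%; Quintara agreement on VII.2.1.1: RVC ≥ 60% → 11% available; preference 11% not lower than 4% → no reduction. → 4%.
Line B: vegetables → VII.1; canned → VII.1.2; retail-packed → VII.1.2.3. Scheduled 19%. quota on VII.1.2.3 exhausted → over-quota 32%; Kestria agreement on VII.2: VII.1.2.3 not covered. → 32%.
Line C: grain → VII.2; dried → VII.2.2; retail-packed → VII.2.2.1. Scheduled 6%. Kestria agreement on VII.2: CTH met → 14% available; preference 14% not lower than 6% → no reduction. → 6%.
Sum: 4% + 32% + 6% = 42%.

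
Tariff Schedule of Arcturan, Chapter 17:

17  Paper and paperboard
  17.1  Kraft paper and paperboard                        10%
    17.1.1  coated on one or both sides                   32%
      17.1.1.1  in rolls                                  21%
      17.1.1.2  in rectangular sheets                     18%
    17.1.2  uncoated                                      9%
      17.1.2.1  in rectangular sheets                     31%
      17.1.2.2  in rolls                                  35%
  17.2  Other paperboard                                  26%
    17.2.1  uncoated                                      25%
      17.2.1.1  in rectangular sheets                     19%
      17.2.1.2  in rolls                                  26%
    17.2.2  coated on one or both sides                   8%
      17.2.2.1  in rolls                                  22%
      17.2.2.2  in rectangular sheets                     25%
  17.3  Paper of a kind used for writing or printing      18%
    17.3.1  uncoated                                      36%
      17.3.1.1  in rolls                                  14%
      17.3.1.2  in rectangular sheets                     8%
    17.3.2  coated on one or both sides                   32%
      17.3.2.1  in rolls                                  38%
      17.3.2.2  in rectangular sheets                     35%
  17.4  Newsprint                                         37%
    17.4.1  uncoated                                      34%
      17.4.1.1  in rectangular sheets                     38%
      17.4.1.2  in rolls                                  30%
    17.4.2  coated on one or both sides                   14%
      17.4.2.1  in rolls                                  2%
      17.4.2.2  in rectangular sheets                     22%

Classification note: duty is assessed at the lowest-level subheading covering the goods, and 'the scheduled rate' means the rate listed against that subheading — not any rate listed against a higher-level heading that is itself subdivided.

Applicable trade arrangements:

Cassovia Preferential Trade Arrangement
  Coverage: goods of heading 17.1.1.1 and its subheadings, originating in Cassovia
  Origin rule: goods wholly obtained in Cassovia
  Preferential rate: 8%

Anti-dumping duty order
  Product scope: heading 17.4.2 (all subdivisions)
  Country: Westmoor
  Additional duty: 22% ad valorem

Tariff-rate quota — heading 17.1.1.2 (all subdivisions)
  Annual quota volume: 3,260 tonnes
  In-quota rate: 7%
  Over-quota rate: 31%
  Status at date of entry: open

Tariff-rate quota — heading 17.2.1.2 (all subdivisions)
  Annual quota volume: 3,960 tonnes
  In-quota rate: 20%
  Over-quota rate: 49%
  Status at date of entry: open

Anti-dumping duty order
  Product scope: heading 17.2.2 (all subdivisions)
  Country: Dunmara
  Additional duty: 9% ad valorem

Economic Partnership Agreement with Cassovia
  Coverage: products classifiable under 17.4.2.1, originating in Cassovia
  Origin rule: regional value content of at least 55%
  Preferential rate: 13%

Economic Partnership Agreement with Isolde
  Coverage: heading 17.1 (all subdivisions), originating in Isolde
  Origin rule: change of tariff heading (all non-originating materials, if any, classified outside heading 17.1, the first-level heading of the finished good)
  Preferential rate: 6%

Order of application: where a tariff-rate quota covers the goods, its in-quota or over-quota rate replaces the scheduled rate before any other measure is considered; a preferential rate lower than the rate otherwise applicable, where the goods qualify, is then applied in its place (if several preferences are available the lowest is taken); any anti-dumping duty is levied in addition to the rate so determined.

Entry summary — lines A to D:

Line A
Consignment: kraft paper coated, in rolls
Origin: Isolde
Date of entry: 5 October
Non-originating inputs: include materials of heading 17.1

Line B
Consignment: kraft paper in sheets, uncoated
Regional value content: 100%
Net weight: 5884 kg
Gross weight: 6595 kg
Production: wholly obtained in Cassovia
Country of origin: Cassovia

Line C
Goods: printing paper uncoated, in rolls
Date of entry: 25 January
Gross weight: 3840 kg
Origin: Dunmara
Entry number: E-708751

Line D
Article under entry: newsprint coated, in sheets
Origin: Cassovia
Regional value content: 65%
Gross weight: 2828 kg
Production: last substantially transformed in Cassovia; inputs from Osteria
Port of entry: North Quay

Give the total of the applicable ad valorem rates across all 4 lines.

88%

Line A: kraft paper → 17.1; coated → 17.1.1; in rolls → 17.1.1.1. Scheduled 21%. Isolde agreement on 17.1: CTH not met. → 21%.
Line B: kraft paper → 17.1; uncoated → 17.1.2; in sheets → 17.1.2.1. Scheduled 31%. Cassovia agreement on 17.1.1.1: 17.1.2.1 not covered; Cassovia agreement on 17.4.2.1: 17.1.2.1 not covered. → 31%.
Line C: printing paper → 17.3; uncoated → 17.3.1; in rolls → 17.3.1.1. Scheduled 14%. No special measure applies. → 14%.
Line D: newsprint → 17.4; coated → 17.4.2; in sheets → 17.4.2.2. Scheduled 22%. Cassovia agreement on 17.1.1.1: 17.4.2.2 not covered; Cassovia agreement on 17.4.2.1: 17.4.2.2 not covered. → 22%.
Sum: 21% + 31% + 14% + 22% = 88%.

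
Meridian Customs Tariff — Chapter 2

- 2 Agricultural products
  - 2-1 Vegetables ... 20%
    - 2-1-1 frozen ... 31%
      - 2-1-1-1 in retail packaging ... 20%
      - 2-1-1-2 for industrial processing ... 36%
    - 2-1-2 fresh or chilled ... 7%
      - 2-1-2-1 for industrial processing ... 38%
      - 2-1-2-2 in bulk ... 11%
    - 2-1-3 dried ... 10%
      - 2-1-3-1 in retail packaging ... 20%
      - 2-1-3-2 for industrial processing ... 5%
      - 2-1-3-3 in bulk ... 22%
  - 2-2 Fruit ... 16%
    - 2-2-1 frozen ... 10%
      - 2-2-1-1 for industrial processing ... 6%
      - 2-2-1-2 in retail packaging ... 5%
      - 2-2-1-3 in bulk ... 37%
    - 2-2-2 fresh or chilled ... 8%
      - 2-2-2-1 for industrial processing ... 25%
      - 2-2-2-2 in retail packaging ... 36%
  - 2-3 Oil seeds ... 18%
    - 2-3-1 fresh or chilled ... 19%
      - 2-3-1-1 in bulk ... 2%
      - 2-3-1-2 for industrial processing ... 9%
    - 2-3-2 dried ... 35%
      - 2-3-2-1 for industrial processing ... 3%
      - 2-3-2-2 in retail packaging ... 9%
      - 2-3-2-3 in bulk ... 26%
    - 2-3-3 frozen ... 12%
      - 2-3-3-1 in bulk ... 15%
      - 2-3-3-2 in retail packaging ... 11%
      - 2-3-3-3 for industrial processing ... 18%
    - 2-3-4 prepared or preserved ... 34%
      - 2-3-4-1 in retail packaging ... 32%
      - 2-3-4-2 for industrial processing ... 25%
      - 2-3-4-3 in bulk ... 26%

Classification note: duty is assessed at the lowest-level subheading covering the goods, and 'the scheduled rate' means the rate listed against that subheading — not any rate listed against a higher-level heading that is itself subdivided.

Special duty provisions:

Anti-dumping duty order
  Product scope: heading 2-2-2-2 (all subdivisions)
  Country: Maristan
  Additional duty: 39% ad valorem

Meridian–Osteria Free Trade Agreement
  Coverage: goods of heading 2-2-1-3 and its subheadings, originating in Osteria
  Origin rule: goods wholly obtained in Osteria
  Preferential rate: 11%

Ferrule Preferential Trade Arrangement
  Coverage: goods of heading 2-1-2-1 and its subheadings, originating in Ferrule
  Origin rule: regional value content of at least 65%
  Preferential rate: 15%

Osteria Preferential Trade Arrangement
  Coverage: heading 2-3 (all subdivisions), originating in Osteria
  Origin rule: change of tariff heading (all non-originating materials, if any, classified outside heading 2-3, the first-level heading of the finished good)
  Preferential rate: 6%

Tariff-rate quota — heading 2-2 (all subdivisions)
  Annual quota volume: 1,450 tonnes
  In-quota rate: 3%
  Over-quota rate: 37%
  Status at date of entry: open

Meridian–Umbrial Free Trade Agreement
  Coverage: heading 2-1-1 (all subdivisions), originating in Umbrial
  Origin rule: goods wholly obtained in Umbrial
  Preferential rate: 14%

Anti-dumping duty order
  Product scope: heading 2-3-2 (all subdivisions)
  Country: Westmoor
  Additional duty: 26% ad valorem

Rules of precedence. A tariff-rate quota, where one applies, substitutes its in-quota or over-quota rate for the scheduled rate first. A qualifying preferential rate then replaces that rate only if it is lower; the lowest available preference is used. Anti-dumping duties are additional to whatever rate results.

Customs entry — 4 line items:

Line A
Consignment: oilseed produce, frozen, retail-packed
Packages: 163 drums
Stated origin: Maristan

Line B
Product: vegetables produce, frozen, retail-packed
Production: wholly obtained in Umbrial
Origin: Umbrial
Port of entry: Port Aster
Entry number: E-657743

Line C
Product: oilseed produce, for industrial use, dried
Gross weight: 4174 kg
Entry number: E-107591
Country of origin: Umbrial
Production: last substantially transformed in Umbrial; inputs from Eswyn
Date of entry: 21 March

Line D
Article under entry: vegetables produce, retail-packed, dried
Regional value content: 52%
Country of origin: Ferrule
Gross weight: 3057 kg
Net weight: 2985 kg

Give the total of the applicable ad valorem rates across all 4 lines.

Line A: oilseed → 2-3; frozen → 2-3-3; retail-packed → 2-3-3-2. Scheduled 11%. No special measure applies. → 11%.
Line B: vegetables → 2-1; frozen → 2-1-1; retail-packed → 2-1-1-1. Scheduled 20%. Umbrial agreement on 2-1-1: wholly obtained → 14% available; preferential 14%. → 14%.
Line C: oilseed → 2-3; dried → 2-3-2; for industrial use → 2-3-2-1. Scheduled 3%. Umbrial agreement on 2-1-1: 2-3-2-1 not covered. → 3%.
Line D: vegetables → 2-1; dried → 2-1-3; retail-packed → 2-1-3-1. Scheduled 20%. Ferrule agreement on 2-1-2-1: 2-1-3-1 not covered. → 20%.
Sum: 11% + 14% + 3% + 20% = 48%.

48%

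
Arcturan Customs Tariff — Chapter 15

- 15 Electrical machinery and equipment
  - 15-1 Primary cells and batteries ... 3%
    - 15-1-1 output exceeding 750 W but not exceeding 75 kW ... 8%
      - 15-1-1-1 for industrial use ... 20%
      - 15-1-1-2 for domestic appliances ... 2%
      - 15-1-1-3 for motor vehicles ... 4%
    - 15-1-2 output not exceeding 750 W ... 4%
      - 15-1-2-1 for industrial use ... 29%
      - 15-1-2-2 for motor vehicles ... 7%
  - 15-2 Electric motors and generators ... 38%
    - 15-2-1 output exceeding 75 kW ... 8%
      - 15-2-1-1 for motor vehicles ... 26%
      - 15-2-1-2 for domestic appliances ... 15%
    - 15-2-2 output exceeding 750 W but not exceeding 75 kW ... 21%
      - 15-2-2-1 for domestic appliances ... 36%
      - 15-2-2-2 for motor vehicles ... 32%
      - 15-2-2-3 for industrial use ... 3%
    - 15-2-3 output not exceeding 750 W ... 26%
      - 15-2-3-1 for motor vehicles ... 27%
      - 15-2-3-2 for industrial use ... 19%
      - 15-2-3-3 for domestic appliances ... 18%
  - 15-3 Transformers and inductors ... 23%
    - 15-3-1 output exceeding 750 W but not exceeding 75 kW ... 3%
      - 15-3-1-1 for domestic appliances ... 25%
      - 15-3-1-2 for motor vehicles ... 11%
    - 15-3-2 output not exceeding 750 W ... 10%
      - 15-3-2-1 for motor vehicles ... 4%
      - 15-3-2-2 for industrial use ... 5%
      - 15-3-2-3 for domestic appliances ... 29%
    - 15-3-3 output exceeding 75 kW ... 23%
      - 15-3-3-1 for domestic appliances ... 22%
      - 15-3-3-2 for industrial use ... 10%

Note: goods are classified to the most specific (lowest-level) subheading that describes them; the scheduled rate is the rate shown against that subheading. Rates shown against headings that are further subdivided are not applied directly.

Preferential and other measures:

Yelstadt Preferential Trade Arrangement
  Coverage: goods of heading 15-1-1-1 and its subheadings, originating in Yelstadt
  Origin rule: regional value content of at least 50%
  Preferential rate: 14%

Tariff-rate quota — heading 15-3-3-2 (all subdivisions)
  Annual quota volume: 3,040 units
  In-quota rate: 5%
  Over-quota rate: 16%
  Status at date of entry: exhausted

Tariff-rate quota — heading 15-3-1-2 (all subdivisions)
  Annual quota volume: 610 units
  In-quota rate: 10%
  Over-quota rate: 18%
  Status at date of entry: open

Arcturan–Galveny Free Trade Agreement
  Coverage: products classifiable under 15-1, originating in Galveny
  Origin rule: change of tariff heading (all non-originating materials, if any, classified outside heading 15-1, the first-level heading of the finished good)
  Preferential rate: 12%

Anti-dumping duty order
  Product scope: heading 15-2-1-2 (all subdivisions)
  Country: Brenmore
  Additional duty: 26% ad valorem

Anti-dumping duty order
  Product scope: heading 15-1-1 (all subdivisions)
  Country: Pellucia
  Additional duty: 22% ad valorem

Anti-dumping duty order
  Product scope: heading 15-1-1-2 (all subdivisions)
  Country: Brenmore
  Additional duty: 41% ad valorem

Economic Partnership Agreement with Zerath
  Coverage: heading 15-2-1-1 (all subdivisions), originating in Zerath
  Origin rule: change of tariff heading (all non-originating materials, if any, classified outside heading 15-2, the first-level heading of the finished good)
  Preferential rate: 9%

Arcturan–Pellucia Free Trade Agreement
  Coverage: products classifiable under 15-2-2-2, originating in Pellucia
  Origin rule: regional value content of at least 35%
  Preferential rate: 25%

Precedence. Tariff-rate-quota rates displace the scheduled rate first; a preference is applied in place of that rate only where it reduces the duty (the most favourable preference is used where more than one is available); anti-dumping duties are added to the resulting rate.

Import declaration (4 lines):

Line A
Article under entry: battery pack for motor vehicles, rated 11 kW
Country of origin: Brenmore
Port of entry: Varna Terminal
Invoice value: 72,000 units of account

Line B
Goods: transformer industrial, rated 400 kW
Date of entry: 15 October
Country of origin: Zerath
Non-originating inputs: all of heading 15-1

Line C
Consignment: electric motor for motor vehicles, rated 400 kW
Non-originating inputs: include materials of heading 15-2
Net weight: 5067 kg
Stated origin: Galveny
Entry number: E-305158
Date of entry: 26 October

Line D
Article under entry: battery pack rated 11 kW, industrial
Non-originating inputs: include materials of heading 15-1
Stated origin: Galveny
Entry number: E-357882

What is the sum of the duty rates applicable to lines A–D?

66%

Line A: battery pack → 15-1; rated 11 kW → 15-1-1; for motor vehicles → 15-1-1-3. Scheduled 4%. No special measure applies. → 4%.
Line B: transformer → 15-3; rated 400 kW → 15-3-3; industrial → 15-3-3-2. Scheduled 10%. quota on 15-3-3-2 exhausted → over-quota 16%; Zerath agreement on 15-2-1-1: 15-3-3-2 not covered. → 16%.
Line C: electric motor → 15-2; rated 400 kW → 15-2-1; for motor vehicles → 15-2-1-1. Scheduled 26%. Galveny agreement on 15-1: 15-2-1-1 not covered. → 26%.
Line D: battery pack → 15-1; rated 11 kW → 15-1-1; industrial → 15-1-1-1. Scheduled 20%. Galveny agreement on 15-1: CTH not met. → 20%.
Sum: 4% + 16% + 26% + 20% = 66%.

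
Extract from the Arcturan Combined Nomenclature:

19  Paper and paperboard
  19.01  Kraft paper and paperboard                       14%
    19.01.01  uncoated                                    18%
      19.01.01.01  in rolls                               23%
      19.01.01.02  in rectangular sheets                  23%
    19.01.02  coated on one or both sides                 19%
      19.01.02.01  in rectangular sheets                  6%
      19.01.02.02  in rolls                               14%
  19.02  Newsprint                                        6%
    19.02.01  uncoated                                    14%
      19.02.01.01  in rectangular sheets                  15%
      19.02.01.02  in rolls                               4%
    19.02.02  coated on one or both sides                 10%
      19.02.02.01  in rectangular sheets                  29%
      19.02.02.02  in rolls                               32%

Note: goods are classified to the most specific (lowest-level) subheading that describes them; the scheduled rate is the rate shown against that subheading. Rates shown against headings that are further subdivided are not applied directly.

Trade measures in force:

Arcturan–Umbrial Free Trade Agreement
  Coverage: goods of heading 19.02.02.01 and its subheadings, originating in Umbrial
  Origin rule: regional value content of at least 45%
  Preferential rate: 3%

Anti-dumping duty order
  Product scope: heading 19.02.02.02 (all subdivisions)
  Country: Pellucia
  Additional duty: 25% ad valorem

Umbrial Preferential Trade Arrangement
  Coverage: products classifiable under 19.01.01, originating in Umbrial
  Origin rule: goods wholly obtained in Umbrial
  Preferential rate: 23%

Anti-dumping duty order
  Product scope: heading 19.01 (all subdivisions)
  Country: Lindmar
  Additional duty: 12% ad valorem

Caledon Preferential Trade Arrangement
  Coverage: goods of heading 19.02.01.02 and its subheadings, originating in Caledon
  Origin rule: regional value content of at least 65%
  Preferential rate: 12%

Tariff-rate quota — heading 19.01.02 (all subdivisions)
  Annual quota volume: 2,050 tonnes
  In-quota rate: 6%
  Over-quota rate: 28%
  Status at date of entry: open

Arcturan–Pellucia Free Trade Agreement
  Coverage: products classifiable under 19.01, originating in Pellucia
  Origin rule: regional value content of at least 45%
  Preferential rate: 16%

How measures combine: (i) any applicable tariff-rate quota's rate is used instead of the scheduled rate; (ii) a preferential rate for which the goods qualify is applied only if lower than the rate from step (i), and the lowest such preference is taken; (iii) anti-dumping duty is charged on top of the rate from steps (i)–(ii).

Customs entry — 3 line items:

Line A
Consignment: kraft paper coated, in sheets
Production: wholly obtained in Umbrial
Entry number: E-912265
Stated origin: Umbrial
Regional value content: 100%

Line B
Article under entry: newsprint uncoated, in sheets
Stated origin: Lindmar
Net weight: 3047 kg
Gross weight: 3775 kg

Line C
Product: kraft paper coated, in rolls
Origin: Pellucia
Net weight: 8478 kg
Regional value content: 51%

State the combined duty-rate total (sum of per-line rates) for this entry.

Line A: kraft paper → 19.01; coated → 19.01.02; in sheets → 19.01.02.01. Scheduled 6%. quota on 19.01.02 open → in-quota 6%; Umbrial agreement on 19.02.02.01: 19.01.02.01 not covered; Umbrial agreement on 19.01.01: 19.01.02.01 not covered. → 6%.
Line B: newsprint → 19.02; uncoated → 19.02.01; in sheets → 19.02.01.01. Scheduled 15%. No special measure applies. → 15%.
Line C: kraft paper → 19.01; coated → 19.01.02; in rolls → 19.01.02.02. Scheduled 14%. quota on 19.01.02 open → in-quota 6%; Pellucia agreement on 19.01: RVC ≥ 45% → 16% available; preference 16% not lower than 6% → no reduction. → 6%.
Sum: 6% + 15% + 6% = 27%.

27%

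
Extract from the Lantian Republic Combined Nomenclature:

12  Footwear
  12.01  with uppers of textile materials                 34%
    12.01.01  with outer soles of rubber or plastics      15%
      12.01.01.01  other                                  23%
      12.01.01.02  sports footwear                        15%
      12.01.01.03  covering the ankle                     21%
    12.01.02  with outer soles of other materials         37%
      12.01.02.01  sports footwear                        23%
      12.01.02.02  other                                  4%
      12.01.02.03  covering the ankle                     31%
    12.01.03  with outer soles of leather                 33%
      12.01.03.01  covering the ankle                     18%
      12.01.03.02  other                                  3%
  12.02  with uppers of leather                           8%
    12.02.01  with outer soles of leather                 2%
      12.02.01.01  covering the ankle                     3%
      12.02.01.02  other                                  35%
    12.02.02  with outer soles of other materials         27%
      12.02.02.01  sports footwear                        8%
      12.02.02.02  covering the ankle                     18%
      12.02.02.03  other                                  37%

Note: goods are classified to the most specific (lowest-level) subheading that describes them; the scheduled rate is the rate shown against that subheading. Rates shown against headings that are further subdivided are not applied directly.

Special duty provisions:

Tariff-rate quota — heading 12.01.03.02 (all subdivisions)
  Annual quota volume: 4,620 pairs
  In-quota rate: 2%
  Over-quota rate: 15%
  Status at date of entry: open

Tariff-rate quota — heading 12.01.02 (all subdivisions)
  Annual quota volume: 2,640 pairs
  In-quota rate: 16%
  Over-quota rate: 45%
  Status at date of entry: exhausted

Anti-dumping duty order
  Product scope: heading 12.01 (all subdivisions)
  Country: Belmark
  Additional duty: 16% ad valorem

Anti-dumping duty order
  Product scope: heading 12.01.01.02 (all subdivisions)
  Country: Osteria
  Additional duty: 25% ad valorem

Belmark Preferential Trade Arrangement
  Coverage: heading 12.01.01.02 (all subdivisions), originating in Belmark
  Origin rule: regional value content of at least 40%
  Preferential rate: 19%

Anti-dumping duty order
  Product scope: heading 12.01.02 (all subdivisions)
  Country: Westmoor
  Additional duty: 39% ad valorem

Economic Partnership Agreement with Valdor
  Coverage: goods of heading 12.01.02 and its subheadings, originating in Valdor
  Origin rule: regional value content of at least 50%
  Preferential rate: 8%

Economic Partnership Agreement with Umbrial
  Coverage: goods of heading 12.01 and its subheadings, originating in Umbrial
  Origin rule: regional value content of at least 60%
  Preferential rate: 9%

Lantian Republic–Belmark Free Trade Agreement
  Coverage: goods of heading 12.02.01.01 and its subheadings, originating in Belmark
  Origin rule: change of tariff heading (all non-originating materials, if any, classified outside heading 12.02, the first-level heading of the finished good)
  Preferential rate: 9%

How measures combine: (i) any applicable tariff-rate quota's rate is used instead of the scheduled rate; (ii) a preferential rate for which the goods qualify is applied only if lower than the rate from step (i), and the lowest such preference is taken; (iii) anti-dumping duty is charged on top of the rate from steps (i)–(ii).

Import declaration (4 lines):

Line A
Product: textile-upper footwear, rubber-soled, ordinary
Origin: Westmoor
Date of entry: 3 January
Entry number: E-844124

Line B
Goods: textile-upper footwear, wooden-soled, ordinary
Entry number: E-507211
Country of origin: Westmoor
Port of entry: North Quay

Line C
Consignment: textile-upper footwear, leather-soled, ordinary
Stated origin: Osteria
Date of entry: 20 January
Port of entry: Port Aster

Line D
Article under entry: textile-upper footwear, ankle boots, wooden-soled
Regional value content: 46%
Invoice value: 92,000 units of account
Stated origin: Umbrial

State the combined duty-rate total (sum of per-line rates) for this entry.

154%

Line A: textile-upper → 12.01; rubber-soled → 12.01.01; ordinary → 12.01.01.01. Scheduled 23%. No special measure applies. → 23%.
Line B: textile-upper → 12.01; wooden-soled → 12.01.02; ordinary → 12.01.02.02. Scheduled 4%. quota on 12.01.02 exhausted → over-quota 45%; anti-dumping (Westmoor, 12.01.02): +39%; total 45% + 39% = 84%. → 84%.
Line C: textile-upper → 12.01; leather-soled → 12.01.03; ordinary → 12.01.03.02. Scheduled 3%. quota on 12.01.03.02 open → in-quota 2%. → 2%.
Line D: textile-upper → 12.01; wooden-soled → 12.01.02; ankle boots → 12.01.02.03. Scheduled 31%. quota on 12.01.02 exhausted → over-quota 45%; Umbrial agreement on 12.01: RVC < 60%. → 45%.
Sum: 23% + 84% + 2% + 45% = 154%.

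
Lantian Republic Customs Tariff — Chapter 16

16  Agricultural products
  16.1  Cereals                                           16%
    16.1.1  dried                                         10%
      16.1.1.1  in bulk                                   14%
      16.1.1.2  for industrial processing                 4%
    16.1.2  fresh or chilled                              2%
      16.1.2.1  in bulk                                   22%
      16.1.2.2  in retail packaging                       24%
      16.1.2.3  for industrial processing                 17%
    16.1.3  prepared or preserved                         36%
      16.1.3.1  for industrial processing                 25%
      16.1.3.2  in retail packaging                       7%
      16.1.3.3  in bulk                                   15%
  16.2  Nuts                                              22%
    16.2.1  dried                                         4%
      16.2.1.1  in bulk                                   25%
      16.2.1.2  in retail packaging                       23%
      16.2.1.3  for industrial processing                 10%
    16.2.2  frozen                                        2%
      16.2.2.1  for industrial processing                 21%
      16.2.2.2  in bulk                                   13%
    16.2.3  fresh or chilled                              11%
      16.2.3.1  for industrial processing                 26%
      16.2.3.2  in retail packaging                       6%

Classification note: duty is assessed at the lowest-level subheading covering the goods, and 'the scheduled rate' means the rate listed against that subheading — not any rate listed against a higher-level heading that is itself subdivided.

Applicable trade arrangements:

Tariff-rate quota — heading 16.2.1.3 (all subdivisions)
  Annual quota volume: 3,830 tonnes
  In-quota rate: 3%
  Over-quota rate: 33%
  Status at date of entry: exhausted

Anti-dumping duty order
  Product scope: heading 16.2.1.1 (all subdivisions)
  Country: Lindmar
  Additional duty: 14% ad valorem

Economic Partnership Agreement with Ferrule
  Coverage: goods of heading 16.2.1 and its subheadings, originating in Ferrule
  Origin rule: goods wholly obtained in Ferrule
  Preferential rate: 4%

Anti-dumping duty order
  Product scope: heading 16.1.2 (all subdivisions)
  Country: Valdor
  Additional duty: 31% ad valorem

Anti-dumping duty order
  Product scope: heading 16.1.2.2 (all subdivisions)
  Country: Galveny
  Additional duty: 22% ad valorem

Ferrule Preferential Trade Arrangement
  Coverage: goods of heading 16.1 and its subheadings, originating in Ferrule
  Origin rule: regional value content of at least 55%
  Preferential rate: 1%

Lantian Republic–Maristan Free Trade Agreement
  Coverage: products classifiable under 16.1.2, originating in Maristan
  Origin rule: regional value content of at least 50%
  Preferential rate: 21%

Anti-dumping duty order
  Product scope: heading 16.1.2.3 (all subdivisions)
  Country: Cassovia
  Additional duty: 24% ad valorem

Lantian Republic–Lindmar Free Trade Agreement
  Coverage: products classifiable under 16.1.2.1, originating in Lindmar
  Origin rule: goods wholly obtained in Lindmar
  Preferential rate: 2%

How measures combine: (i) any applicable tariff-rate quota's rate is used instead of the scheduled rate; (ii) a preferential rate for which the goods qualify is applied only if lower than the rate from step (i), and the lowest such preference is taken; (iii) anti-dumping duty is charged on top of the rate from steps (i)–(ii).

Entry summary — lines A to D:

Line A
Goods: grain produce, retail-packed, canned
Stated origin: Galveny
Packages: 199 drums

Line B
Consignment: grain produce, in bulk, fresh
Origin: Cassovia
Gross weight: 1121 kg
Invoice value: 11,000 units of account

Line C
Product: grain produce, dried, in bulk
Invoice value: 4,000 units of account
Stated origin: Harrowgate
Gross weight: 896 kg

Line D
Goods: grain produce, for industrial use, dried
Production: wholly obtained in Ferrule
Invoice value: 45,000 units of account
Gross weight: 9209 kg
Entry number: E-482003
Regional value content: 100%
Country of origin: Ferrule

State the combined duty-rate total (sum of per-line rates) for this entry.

44%

Line A: grain → 16.1; canned → 16.1.3; retail-packed → 16.1.3.2. Scheduled 7%. No special measure applies. → 7%.
Line B: grain → 16.1; fresh → 16.1.2; in bulk → 16.1.2.1. Scheduled 22%. No special measure applies. → 22%.
Line C: grain → 16.1; dried → 16.1.1; in bulk → 16.1.1.1. Scheduled 14%. No special measure applies. → 14%.
Line D: grain → 16.1; dried → 16.1.1; for industrial use → 16.1.1.2. Scheduled 4%. Ferrule agreement on 16.2.1: 16.1.1.2 not covered; Ferrule agreement on 16.1: RVC ≥ 55% → 1% available; preferential 1%. → 1%.
Sum: 7% + 22% + 14% + 1% = 44%.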